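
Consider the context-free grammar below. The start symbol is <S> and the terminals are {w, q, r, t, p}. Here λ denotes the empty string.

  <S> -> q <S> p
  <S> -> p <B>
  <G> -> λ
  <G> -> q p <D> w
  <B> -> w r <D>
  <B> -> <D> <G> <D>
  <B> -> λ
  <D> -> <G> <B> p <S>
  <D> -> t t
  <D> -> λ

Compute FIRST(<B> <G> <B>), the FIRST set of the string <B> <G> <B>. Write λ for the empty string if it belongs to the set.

{λ, p, q, t, w}

FIRST(<S>) = {p, q}
FIRST(<G>) = {λ, q}
FIRST(<B>) = {λ, p, q, t, w}  (via <D> <G> <D>)
FIRST(<D>) = {λ, p, q, t, w}  (via <G> <B> p <S>)
FIRST(<B> <G> <B>): take FIRST of each symbol in turn, carrying on past any symbol whose FIRST contains λ; result {λ, p, q, t, w}.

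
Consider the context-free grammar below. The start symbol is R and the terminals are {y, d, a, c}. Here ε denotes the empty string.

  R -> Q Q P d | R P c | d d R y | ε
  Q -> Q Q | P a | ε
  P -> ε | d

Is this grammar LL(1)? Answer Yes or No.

FIRST(R) = {ε, a, c, d}
FIRST(Q) = {ε, a, d}
FIRST(P) = {ε, d}
FOLLOW(R) = {$, c, d, y}
FOLLOW(Q) = {a, d}
FOLLOW(P) = {a, c, d}
Cell M[P, d] receives both P -> ε and P -> d — the grammar is not LL(1).

No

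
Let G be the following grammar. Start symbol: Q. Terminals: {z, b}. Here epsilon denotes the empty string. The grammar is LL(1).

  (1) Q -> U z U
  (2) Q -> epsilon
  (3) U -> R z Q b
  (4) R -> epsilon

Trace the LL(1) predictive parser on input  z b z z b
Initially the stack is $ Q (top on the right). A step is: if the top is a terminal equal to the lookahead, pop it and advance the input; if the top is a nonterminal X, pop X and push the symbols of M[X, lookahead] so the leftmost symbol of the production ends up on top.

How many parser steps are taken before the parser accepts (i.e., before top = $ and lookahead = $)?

12

      Stack          Input        Action
   1  $ Q            z b z z b $  expand Q -> U z U
   2  $ U z U        z b z z b $  expand U -> R z Q b
   3  $ U z b Q z R  z b z z b $  expand R -> epsilon
   4  $ U z b Q z    z b z z b $  match z
   5  $ U z b Q      b z z b $    expand Q -> epsilon
   6  $ U z b        b z z b $    match b
   7  $ U z          z z b $      match z
   8  $ U            z b $        expand U -> R z Q b
   9  $ b Q z R      z b $        expand R -> epsilon
  10  $ b Q z        z b $        match z
  11  $ b Q          b $          expand Q -> epsilon
  12  $ b            b $          match b
Accept reached after 12 steps.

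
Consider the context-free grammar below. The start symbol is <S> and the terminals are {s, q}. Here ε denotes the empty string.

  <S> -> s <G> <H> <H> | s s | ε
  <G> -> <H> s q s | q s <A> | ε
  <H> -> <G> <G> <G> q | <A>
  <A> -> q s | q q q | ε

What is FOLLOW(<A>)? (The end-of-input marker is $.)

{$, q, s}

FIRST(<S>): from <S>->s <G> <H> <H> we get {s}; from <S>->s s we get {s}; from <S>->ε we get {ε}. So FIRST(<S>) = {ε, s}.
FIRST(<A>): from <A>->q s we get {q}; from <A>->q q q we get {q}; from <A>->ε we get {ε}. So FIRST(<A>) = {ε, q}.
FIRST(<G>): from <G>-><H> s q s we get {q, s}; from <G>->q s <A> we get {q}; from <G>->ε we get {ε}. So FIRST(<G>) = {ε, q, s}.
FIRST(<H>): from <H>-><G> <G> <G> q we get {q, s}; from <H>-><A> we get {ε, q}. So FIRST(<H>) = {ε, q, s}.
FOLLOW(<S>) includes $ since <S> is the start symbol.
FOLLOW(<S>): <S> appears on no right-hand side. Thus FOLLOW(<S>) = {$}.
FOLLOW(<G>): in <S>->s <G> <H> <H>, <G> is followed by <H> <H> with FIRST {ε, q, s}; in <S>->s <G> <H> <H>, the suffix after <G> is nullable, so FOLLOW(<G>) ⊇ FOLLOW(<S>) = {$}; in <H>-><G> <G> <G> q (occurrence 1), <G> is followed by <G> <G> q with FIRST {q, s}; in <H>-><G> <G> <G> q (occurrence 2), <G> is followed by <G> q with FIRST {q, s}; in <H>-><G> <G> <G> q (occurrence 3), <G> is followed by q with FIRST {q}. Thus FOLLOW(<G>) = {$, q, s}.
FOLLOW(<H>): in <S>->s <G> <H> <H> (occurrence 1), <H> is followed by <H> with FIRST {ε, q, s}; in <S>->s <G> <H> <H> (occurrence 1), the suffix after <H> is nullable, so FOLLOW(<H>) ⊇ FOLLOW(<S>) = {$}; in <S>->s <G> <H> <H> (occurrence 2), the suffix after <H> is empty, so FOLLOW(<H>) ⊇ FOLLOW(<S>) = {$}; in <G>-><H> s q s, <H> is followed by s q s with FIRST {s}. Thus FOLLOW(<H>) = {$, q, s}.
FOLLOW(<A>): in <G>->q s <A>, the suffix after <A> is empty, so FOLLOW(<A>) ⊇ FOLLOW(<G>) = {$, q, s}; in <H>-><A>, the suffix after <A> is empty, so FOLLOW(<A>) ⊇ FOLLOW(<H>) = {$, q, s}. Thus FOLLOW(<A>) = {$, q, s}.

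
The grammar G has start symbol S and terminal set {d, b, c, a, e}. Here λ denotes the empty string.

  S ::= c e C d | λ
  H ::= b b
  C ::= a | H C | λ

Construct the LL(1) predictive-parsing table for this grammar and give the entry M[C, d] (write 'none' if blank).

C ::= λ

FIRST(S): from S::=c e C d we get {c}; from S::=λ we get {λ}. So FIRST(S) = {λ, c}.
FIRST(H): from H::=b b we get {b}. So FIRST(H) = {b}.
FIRST(C): from C::=a we get {a}; from C::=H C we get {b}; from C::=λ we get {λ}. So FIRST(C) = {λ, a, b}.
FOLLOW(S) includes $ since S is the start symbol.
FOLLOW(C): in S::=c e C d, C is followed by d with FIRST {d}; in C::=H C, the suffix after C is empty (adds nothing new). Thus FOLLOW(C) = {d}.
For C ::= a: FIRST(a) = {a}, so it goes in M[C, t] for t ∈ {a}.
For C ::= H C: FIRST(H C) = {b}, so it goes in M[C, t] for t ∈ {b}.
For C ::= λ: FIRST(λ) = {λ}, so it goes in M[C, t] for t ∈ {}; since λ ∈ FIRST, also for every t ∈ FOLLOW(C) = {d}.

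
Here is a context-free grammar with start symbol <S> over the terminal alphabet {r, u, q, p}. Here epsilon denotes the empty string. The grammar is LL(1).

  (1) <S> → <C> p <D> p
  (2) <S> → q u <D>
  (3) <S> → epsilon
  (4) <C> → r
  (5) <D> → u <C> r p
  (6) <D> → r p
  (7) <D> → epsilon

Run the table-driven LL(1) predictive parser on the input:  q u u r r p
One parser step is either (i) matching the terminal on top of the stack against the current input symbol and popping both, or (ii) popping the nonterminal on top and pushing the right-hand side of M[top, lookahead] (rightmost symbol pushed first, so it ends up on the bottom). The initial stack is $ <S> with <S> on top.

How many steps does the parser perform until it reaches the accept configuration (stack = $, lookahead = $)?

9

     Stack        Input          Action
  1  $ <S>        q u u r r p $  expand <S> → q u <D>
  2  $ <D> u q    q u u r r p $  match q
  3  $ <D> u      u u r r p $    match u
  4  $ <D>        u r r p $      expand <D> → u <C> r p
  5  $ p r <C> u  u r r p $      match u
  6  $ p r <C>    r r p $        expand <C> → r
  7  $ p r r      r r p $        match r
  8  $ p r        r p $          match r
  9  $ p          p $            match p
Accept reached after 9 steps.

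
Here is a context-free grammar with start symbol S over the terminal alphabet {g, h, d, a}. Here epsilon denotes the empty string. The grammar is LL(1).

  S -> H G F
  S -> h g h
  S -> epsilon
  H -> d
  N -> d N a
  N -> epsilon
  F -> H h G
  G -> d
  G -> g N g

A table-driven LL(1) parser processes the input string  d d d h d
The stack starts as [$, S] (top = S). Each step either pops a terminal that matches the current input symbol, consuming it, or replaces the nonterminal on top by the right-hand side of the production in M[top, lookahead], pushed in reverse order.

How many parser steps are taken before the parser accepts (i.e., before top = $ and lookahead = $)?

step 1: stack=$ S  input=d d d h d $  — expand S -> H G F
step 2: stack=$ F G H  input=d d d h d $  — expand H -> d
step 3: stack=$ F G d  input=d d d h d $  — match d
step 4: stack=$ F G  input=d d h d $  — expand G -> d
step 5: stack=$ F d  input=d d h d $  — match d
step 6: stack=$ F  input=d h d $  — expand F -> H h G
step 7: stack=$ G h H  input=d h d $  — expand H -> d
step 8: stack=$ G h d  input=d h d $  — match d
step 9: stack=$ G h  input=h d $  — match h
step 10: stack=$ G  input=d $  — expand G -> d
step 11: stack=$ d  input=d $  — match d
Accept reached after 11 steps.

11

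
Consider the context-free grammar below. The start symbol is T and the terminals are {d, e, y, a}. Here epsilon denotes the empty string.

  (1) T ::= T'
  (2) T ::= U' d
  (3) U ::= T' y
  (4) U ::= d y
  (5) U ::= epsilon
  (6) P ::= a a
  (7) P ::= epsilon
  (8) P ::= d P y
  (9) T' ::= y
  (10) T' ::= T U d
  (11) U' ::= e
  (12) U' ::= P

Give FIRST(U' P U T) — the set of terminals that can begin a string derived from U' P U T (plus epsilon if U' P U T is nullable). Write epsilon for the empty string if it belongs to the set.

{a, d, e, y}

FIRST(P) = {epsilon, a, d}
FIRST(U') = {epsilon, a, d, e}  (via P)
FIRST(T) = {a, d, e, y}  (via T', U' d)
FIRST(T') = {a, d, e, y}  (via T U d)
FIRST(U) = {epsilon, a, d, e, y}  (via T' y)
FIRST(U' P U T): take FIRST of each symbol in turn, carrying on past any symbol whose FIRST contains epsilon; result {a, d, e, y}.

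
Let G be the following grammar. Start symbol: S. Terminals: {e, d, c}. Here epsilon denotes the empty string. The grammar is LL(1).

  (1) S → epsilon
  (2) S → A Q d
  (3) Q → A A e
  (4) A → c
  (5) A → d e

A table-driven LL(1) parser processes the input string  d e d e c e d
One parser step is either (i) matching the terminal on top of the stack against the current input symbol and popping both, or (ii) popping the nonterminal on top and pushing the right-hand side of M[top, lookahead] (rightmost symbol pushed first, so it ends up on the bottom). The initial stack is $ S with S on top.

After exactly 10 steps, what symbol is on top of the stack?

      Stack        Input            Action
   1  $ S          d e d e c e d $  expand S → A Q d
   2  $ d Q A      d e d e c e d $  expand A → d e
   3  $ d Q e d    d e d e c e d $  match d
   4  $ d Q e      e d e c e d $    match e
   5  $ d Q        d e c e d $      expand Q → A A e
   6  $ d e A A    d e c e d $      expand A → d e
   7  $ d e A e d  d e c e d $      match d
   8  $ d e A e    e c e d $        match e
   9  $ d e A      c e d $          expand A → c
  10  $ d e c      c e d $          match c
Stack after step 10: $ d e (top = e).

e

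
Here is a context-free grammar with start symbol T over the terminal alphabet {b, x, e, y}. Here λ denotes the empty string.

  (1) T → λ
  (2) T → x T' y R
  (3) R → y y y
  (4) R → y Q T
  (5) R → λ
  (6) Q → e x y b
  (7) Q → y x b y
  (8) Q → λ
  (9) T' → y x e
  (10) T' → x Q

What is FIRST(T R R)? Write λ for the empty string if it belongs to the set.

{λ, x, y}

FIRST(T): from T→λ we get {λ}; from T→x T' y R we get {x}. So FIRST(T) = {λ, x}.
FIRST(R): from R→y y y we get {y}; from R→y Q T we get {y}; from R→λ we get {λ}. So FIRST(R) = {λ, y}.
FIRST(Q): from Q→e x y b we get {e}; from Q→y x b y we get {y}; from Q→λ we get {λ}. So FIRST(Q) = {λ, e, y}.
FIRST(T'): from T'→y x e we get {y}; from T'→x Q we get {x}. So FIRST(T') = {x, y}.
FIRST(T R R): take FIRST of each symbol in turn, carrying on past any symbol whose FIRST contains λ; result {λ, x, y}.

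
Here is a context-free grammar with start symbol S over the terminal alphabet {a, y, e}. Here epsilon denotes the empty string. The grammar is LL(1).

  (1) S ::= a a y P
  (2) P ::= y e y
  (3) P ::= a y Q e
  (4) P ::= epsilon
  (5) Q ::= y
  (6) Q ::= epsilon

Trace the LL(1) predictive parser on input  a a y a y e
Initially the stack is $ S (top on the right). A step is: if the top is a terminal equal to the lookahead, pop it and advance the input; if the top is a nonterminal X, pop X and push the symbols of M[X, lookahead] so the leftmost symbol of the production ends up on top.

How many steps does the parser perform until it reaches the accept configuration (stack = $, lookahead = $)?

9

step 1: stack=$ S  input=a a y a y e $  — expand S ::= a a y P
step 2: stack=$ P y a a  input=a a y a y e $  — match a
step 3: stack=$ P y a  input=a y a y e $  — match a
step 4: stack=$ P y  input=y a y e $  — match y
step 5: stack=$ P  input=a y e $  — expand P ::= a y Q e
step 6: stack=$ e Q y a  input=a y e $  — match a
step 7: stack=$ e Q y  input=y e $  — match y
step 8: stack=$ e Q  input=e $  — expand Q ::= epsilon
step 9: stack=$ e  input=e $  — match e
Accept reached after 9 steps.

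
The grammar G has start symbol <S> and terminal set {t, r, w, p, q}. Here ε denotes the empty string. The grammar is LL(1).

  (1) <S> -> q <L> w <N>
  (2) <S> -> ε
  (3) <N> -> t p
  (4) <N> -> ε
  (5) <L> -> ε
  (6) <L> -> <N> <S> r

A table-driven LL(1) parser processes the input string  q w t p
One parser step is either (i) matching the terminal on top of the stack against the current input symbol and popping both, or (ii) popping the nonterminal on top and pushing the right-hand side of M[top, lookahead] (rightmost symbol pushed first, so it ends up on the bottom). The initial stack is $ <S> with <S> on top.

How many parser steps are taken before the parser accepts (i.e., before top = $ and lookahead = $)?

step 1: stack=$ <S>  input=q w t p $  — expand <S> -> q <L> w <N>
step 2: stack=$ <N> w <L> q  input=q w t p $  — match q
step 3: stack=$ <N> w <L>  input=w t p $  — expand <L> -> ε
step 4: stack=$ <N> w  input=w t p $  — match w
step 5: stack=$ <N>  input=t p $  — expand <N> -> t p
step 6: stack=$ p t  input=t p $  — match t
step 7: stack=$ p  input=p $  — match p
Accept reached after 7 steps.

7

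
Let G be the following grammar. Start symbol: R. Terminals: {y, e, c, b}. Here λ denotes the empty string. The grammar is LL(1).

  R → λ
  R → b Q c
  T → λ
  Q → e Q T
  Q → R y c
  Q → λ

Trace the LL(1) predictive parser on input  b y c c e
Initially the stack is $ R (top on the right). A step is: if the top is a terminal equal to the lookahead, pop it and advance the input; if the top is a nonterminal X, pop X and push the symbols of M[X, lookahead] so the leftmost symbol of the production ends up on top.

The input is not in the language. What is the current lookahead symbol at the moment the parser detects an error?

step 1: stack=$ R  input=b y c c e $  — expand R → b Q c
step 2: stack=$ c Q b  input=b y c c e $  — match b
step 3: stack=$ c Q  input=y c c e $  — expand Q → R y c
step 4: stack=$ c c y R  input=y c c e $  — expand R → λ
step 5: stack=$ c c y  input=y c c e $  — match y
step 6: stack=$ c c  input=c c e $  — match c
step 7: stack=$ c  input=c e $  — match c
step 8: stack=$  input=e $  — error: stack empty but input remains

e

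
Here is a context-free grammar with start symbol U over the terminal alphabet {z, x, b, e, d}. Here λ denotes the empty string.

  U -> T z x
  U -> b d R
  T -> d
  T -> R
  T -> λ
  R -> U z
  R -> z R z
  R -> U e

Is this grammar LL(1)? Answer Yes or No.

No

FIRST(U) = {b, d, z}
FIRST(T) = {λ, b, d, z}
FIRST(R) = {b, d, z}
FOLLOW(U) = {$, e, z}
FOLLOW(T) = {z}
FOLLOW(R) = {$, e, z}
Cell M[R, b] receives both R -> U z and R -> U e — the grammar is not LL(1).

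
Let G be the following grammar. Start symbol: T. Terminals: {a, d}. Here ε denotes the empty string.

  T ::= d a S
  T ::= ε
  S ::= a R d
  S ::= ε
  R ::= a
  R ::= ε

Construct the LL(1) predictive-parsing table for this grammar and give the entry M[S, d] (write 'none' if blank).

FIRST(T): from T::=d a S we get {d}; from T::=ε we get {ε}. So FIRST(T) = {ε, d}.
FIRST(S): from S::=a R d we get {a}; from S::=ε we get {ε}. So FIRST(S) = {ε, a}.
FIRST(R): from R::=a we get {a}; from R::=ε we get {ε}. So FIRST(R) = {ε, a}.
FOLLOW(T) includes $ since T is the start symbol.
FOLLOW(T): T appears on no right-hand side. Thus FOLLOW(T) = {$}.
FOLLOW(S): in T::=d a S, the suffix after S is empty, so FOLLOW(S) ⊇ FOLLOW(T) = {$}. Thus FOLLOW(S) = {$}.
For S ::= a R d: FIRST(a R d) = {a}, so it goes in M[S, t] for t ∈ {a}.
For S ::= ε: FIRST(ε) = {ε}, so it goes in M[S, t] for t ∈ {}; since ε ∈ FIRST, also for every t ∈ FOLLOW(S) = {$}.
None of these place a production in M[S, d].

none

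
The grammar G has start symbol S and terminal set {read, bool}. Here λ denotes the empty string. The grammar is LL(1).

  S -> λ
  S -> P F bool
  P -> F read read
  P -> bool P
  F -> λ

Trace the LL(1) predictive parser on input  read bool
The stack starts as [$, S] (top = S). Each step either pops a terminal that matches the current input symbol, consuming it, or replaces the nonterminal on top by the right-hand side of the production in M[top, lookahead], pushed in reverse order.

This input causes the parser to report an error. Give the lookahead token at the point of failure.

step 1: stack=$ S  input=read bool $  — expand S -> P F bool
step 2: stack=$ bool F P  input=read bool $  — expand P -> F read read
step 3: stack=$ bool F read read F  input=read bool $  — expand F -> λ
step 4: stack=$ bool F read read  input=read bool $  — match read
step 5: stack=$ bool F read  input=bool $  — error: top is terminal read but lookahead is bool

bool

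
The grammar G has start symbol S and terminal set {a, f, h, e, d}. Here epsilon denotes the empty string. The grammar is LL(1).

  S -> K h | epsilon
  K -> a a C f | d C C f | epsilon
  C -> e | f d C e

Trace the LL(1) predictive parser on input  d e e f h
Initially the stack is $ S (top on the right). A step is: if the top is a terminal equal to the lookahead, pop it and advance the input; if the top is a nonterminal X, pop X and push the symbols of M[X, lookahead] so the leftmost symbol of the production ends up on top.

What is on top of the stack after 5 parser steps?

     Stack        Input        Action
  1  $ S          d e e f h $  expand S -> K h
  2  $ h K        d e e f h $  expand K -> d C C f
  3  $ h f C C d  d e e f h $  match d
  4  $ h f C C    e e f h $    expand C -> e
  5  $ h f C e    e e f h $    match e
Stack after step 5: $ h f C (top = C).

C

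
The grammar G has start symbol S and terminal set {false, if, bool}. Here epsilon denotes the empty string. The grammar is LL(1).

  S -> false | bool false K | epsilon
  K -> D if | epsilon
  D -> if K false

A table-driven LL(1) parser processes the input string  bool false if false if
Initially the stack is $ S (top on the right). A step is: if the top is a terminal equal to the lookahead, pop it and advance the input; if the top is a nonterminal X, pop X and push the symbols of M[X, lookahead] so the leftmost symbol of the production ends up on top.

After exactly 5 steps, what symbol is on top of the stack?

if

     Stack           Input                     Action
  1  $ S             bool false if false if $  expand S -> bool false K
  2  $ K false bool  bool false if false if $  match bool
  3  $ K false       false if false if $       match false
  4  $ K             if false if $             expand K -> D if
  5  $ if D          if false if $             expand D -> if K false
Stack after step 5: $ if false K if (top = if).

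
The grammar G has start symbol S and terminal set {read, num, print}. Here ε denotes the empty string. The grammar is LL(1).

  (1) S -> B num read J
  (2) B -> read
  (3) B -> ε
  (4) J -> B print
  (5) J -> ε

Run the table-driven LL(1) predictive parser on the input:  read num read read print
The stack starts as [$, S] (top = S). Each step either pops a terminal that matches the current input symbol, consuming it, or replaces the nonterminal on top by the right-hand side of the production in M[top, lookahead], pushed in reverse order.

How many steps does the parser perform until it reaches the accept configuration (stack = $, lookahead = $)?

9

step 1: stack=$ S  input=read num read read print $  — expand S -> B num read J
step 2: stack=$ J read num B  input=read num read read print $  — expand B -> read
step 3: stack=$ J read num read  input=read num read read print $  — match read
step 4: stack=$ J read num  input=num read read print $  — match num
step 5: stack=$ J read  input=read read print $  — match read
step 6: stack=$ J  input=read print $  — expand J -> B print
step 7: stack=$ print B  input=read print $  — expand B -> read
step 8: stack=$ print read  input=read print $  — match read
step 9: stack=$ print  input=print $  — match print
Accept reached after 9 steps.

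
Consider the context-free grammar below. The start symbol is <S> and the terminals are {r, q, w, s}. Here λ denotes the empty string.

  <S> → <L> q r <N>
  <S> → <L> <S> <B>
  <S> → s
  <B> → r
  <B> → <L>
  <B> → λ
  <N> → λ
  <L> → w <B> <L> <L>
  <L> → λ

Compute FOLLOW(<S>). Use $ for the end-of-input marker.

{$, r, w}

FIRST(<N>): from <N>→λ we get {λ}. So FIRST(<N>) = {λ}.
FIRST(<L>): from <L>→w <B> <L> <L> we get {w}; from <L>→λ we get {λ}. So FIRST(<L>) = {λ, w}.
FIRST(<S>): from <S>→<L> q r <N> we get {q, w}; from <S>→<L> <S> <B> we get {q, s, w}; from <S>→s we get {s}. So FIRST(<S>) = {q, s, w}.
FIRST(<B>): from <B>→r we get {r}; from <B>→<L> we get {λ, w}; from <B>→λ we get {λ}. So FIRST(<B>) = {λ, r, w}.
FOLLOW(<S>) includes $ since <S> is the start symbol.
FOLLOW(<S>): in <S>→<L> <S> <B>, <S> is followed by <B> with FIRST {λ, r, w}; in <S>→<L> <S> <B>, the suffix after <S> is nullable (adds nothing new). Thus FOLLOW(<S>) = {$, r, w}.
FOLLOW(<N>): in <S>→<L> q r <N>, the suffix after <N> is empty, so FOLLOW(<N>) ⊇ FOLLOW(<S>) = {$, r, w}. Thus FOLLOW(<N>) = {$, r, w}.
FOLLOW(<B>): in <S>→<L> <S> <B>, the suffix after <B> is empty, so FOLLOW(<B>) ⊇ FOLLOW(<S>) = {$, r, w}; in <L>→w <B> <L> <L>, <B> is followed by <L> <L> with FIRST {λ, w}; in <L>→w <B> <L> <L>, the suffix after <B> is nullable, so FOLLOW(<B>) ⊇ FOLLOW(<L>) = {$, q, r, s, w}. Thus FOLLOW(<B>) = {$, q, r, s, w}.
FOLLOW(<L>): in <S>→<L> q r <N>, <L> is followed by q r <N> with FIRST {q}; in <S>→<L> <S> <B>, <L> is followed by <S> <B> with FIRST {q, s, w}; in <B>→<L>, the suffix after <L> is empty, so FOLLOW(<L>) ⊇ FOLLOW(<B>) = {$, q, r, s, w}; in <L>→w <B> <L> <L> (occurrence 1), <L> is followed by <L> with FIRST {λ, w}; in <L>→w <B> <L> <L> (occurrence 1), the suffix after <L> is nullable (adds nothing new); in <L>→w <B> <L> <L> (occurrence 2), the suffix after <L> is empty (adds nothing new). Thus FOLLOW(<L>) = {$, q, r, s, w}.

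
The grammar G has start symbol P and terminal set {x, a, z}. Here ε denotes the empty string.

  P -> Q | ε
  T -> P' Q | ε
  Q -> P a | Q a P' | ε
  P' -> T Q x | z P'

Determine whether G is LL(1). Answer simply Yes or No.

FIRST(P) = {ε, a}
FIRST(T) = {ε, a, x, z}
FIRST(Q) = {ε, a}
FIRST(P') = {a, x, z}
FOLLOW(P) = {$, a}
FOLLOW(T) = {a, x}
FOLLOW(Q) = {$, a, x}
FOLLOW(P') = {$, a, x}
Cell M[P, $] receives both P -> Q and P -> ε — the grammar is not LL(1).

No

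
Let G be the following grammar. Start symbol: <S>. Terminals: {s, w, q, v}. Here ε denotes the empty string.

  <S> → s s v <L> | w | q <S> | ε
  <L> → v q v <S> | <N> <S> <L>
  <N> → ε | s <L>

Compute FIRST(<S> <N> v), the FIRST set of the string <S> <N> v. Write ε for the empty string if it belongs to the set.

{q, s, v, w}

FIRST(<S>): from <S>→s s v <L> we get {s}; from <S>→w we get {w}; from <S>→q <S> we get {q}; from <S>→ε we get {ε}. So FIRST(<S>) = {ε, q, s, w}.
FIRST(<N>): from <N>→ε we get {ε}; from <N>→s <L> we get {s}. So FIRST(<N>) = {ε, s}.
FIRST(<L>): from <L>→v q v <S> we get {v}; from <L>→<N> <S> <L> we get {q, s, v, w}. So FIRST(<L>) = {q, s, v, w}.
FIRST(<S> <N> v): take FIRST of each symbol in turn, carrying on past any symbol whose FIRST contains ε; result {q, s, v, w}.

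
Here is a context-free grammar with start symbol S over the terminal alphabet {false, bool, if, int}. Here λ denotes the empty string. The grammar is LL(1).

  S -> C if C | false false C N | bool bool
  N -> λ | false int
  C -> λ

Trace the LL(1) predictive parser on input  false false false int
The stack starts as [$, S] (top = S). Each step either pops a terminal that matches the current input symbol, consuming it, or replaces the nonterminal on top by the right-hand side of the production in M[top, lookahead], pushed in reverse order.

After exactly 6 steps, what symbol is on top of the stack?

step 1: stack=$ S  input=false false false int $  — expand S -> false false C N
step 2: stack=$ N C false false  input=false false false int $  — match false
step 3: stack=$ N C false  input=false false int $  — match false
step 4: stack=$ N C  input=false int $  — expand C -> λ
step 5: stack=$ N  input=false int $  — expand N -> false int
step 6: stack=$ int false  input=false int $  — match false
Stack after step 6: $ int (top = int).

int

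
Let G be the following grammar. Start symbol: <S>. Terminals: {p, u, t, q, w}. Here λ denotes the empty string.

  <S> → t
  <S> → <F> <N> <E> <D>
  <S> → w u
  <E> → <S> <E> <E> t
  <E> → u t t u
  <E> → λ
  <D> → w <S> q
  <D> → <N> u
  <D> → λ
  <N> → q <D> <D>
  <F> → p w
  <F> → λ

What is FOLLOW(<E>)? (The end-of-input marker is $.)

FIRST(<N>): from <N>→q <D> <D> we get {q}. So FIRST(<N>) = {q}.
FIRST(<F>): from <F>→p w we get {p}; from <F>→λ we get {λ}. So FIRST(<F>) = {λ, p}.
FIRST(<S>): from <S>→t we get {t}; from <S>→<F> <N> <E> <D> we get {p, q}; from <S>→w u we get {w}. So FIRST(<S>) = {p, q, t, w}.
FIRST(<D>): from <D>→w <S> q we get {w}; from <D>→<N> u we get {q}; from <D>→λ we get {λ}. So FIRST(<D>) = {λ, q, w}.
FIRST(<E>): from <E>→<S> <E> <E> t we get {p, q, t, w}; from <E>→u t t u we get {u}; from <E>→λ we get {λ}. So FIRST(<E>) = {λ, p, q, t, u, w}.
FOLLOW(<S>) includes $ since <S> is the start symbol.
FOLLOW(<S>): in <E>→<S> <E> <E> t, <S> is followed by <E> <E> t with FIRST {p, q, t, u, w}; in <D>→w <S> q, <S> is followed by q with FIRST {q}. Thus FOLLOW(<S>) = {$, p, q, t, u, w}.
FOLLOW(<E>): in <S>→<F> <N> <E> <D>, <E> is followed by <D> with FIRST {λ, q, w}; in <S>→<F> <N> <E> <D>, the suffix after <E> is nullable, so FOLLOW(<E>) ⊇ FOLLOW(<S>) = {$, p, q, t, u, w}; in <E>→<S> <E> <E> t (occurrence 1), <E> is followed by <E> t with FIRST {p, q, t, u, w}; in <E>→<S> <E> <E> t (occurrence 2), <E> is followed by t with FIRST {t}. Thus FOLLOW(<E>) = {$, p, q, t, u, w}.
FOLLOW(<N>): in <S>→<F> <N> <E> <D>, <N> is followed by <E> <D> with FIRST {λ, p, q, t, u, w}; in <S>→<F> <N> <E> <D>, the suffix after <N> is nullable, so FOLLOW(<N>) ⊇ FOLLOW(<S>) = {$, p, q, t, u, w}; in <D>→<N> u, <N> is followed by u with FIRST {u}. Thus FOLLOW(<N>) = {$, p, q, t, u, w}.
FOLLOW(<D>): in <S>→<F> <N> <E> <D>, the suffix after <D> is empty, so FOLLOW(<D>) ⊇ FOLLOW(<S>) = {$, p, q, t, u, w}; in <N>→q <D> <D> (occurrence 1), <D> is followed by <D> with FIRST {λ, q, w}; in <N>→q <D> <D> (occurrence 1), the suffix after <D> is nullable, so FOLLOW(<D>) ⊇ FOLLOW(<N>) = {$, p, q, t, u, w}; in <N>→q <D> <D> (occurrence 2), the suffix after <D> is empty, so FOLLOW(<D>) ⊇ FOLLOW(<N>) = {$, p, q, t, u, w}. Thus FOLLOW(<D>) = {$, p, q, t, u, w}.
FOLLOW(<F>): in <S>→<F> <N> <E> <D>, <F> is followed by <N> <E> <D> with FIRST {q}. Thus FOLLOW(<F>) = {q}.

{$, p, q, t, u, w}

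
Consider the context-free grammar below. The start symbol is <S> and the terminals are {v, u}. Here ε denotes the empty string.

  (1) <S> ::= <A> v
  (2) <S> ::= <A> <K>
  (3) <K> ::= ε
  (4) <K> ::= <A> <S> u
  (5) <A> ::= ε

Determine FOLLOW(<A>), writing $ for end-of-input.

FIRST(<A>): from <A>::=ε we get {ε}. So FIRST(<A>) = {ε}.
FIRST(<S>): from <S>::=<A> v we get {v}; from <S>::=<A> <K> we get {ε, u, v}. So FIRST(<S>) = {ε, u, v}.
FIRST(<K>): from <K>::=ε we get {ε}; from <K>::=<A> <S> u we get {u, v}. So FIRST(<K>) = {ε, u, v}.
FOLLOW(<S>) includes $ since <S> is the start symbol.
FOLLOW(<S>): in <K>::=<A> <S> u, <S> is followed by u with FIRST {u}. Thus FOLLOW(<S>) = {$, u}.
FOLLOW(<K>): in <S>::=<A> <K>, the suffix after <K> is empty, so FOLLOW(<K>) ⊇ FOLLOW(<S>) = {$, u}. Thus FOLLOW(<K>) = {$, u}.
FOLLOW(<A>): in <S>::=<A> v, <A> is followed by v with FIRST {v}; in <S>::=<A> <K>, <A> is followed by <K> with FIRST {ε, u, v}; in <S>::=<A> <K>, the suffix after <A> is nullable, so FOLLOW(<A>) ⊇ FOLLOW(<S>) = {$, u}; in <K>::=<A> <S> u, <A> is followed by <S> u with FIRST {u, v}. Thus FOLLOW(<A>) = {$, u, v}.

{$, u, v}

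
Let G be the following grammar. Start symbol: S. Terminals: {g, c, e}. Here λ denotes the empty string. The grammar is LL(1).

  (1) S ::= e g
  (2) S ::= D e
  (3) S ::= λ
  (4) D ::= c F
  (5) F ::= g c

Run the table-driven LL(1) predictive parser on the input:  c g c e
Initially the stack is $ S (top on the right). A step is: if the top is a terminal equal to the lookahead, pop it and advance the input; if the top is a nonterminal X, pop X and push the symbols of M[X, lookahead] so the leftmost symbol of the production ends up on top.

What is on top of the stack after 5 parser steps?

c

step 1: stack=$ S  input=c g c e $  — expand S ::= D e
step 2: stack=$ e D  input=c g c e $  — expand D ::= c F
step 3: stack=$ e F c  input=c g c e $  — match c
step 4: stack=$ e F  input=g c e $  — expand F ::= g c
step 5: stack=$ e c g  input=g c e $  — match g
Stack after step 5: $ e c (top = c).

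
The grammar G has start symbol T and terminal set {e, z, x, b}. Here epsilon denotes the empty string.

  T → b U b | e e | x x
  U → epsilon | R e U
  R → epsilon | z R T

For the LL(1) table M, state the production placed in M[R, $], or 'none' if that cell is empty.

none

FIRST(T): from T→b U b we get {b}; from T→e e we get {e}; from T→x x we get {x}. So FIRST(T) = {b, e, x}.
FIRST(R): from R→epsilon we get {epsilon}; from R→z R T we get {z}. So FIRST(R) = {epsilon, z}.
FIRST(U): from U→epsilon we get {epsilon}; from U→R e U we get {e, z}. So FIRST(U) = {epsilon, e, z}.
FOLLOW(T) includes $ since T is the start symbol.
FOLLOW(R): in U→R e U, R is followed by e U with FIRST {e}; in R→z R T, R is followed by T with FIRST {b, e, x}. Thus FOLLOW(R) = {b, e, x}.
For R → epsilon: FIRST(epsilon) = {epsilon}, so it goes in M[R, t] for t ∈ {}; since epsilon ∈ FIRST, also for every t ∈ FOLLOW(R) = {b, e, x}.
For R → z R T: FIRST(z R T) = {z}, so it goes in M[R, t] for t ∈ {z}.
None of these place a production in M[R, $].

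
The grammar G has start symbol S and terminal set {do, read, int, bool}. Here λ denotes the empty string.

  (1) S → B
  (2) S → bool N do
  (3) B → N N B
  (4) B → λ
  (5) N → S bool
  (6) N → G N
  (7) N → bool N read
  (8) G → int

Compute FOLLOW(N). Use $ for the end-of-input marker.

FIRST(G): from G→int we get {int}. So FIRST(G) = {int}.
FIRST(S): from S→B we get {λ, bool, int}; from S→bool N do we get {bool}. So FIRST(S) = {λ, bool, int}.
FIRST(N): from N→S bool we get {bool, int}; from N→G N we get {int}; from N→bool N read we get {bool}. So FIRST(N) = {bool, int}.
FIRST(B): from B→N N B we get {bool, int}; from B→λ we get {λ}. So FIRST(B) = {λ, bool, int}.
FOLLOW(S) includes $ since S is the start symbol.
FOLLOW(S): in N→S bool, S is followed by bool with FIRST {bool}. Thus FOLLOW(S) = {$, bool}.
FOLLOW(B): in S→B, the suffix after B is empty, so FOLLOW(B) ⊇ FOLLOW(S) = {$, bool}; in B→N N B, the suffix after B is empty (adds nothing new). Thus FOLLOW(B) = {$, bool}.
FOLLOW(N): in S→bool N do, N is followed by do with FIRST {do}; in B→N N B (occurrence 1), N is followed by N B with FIRST {bool, int}; in B→N N B (occurrence 2), N is followed by B with FIRST {λ, bool, int}; in B→N N B (occurrence 2), the suffix after N is nullable, so FOLLOW(N) ⊇ FOLLOW(B) = {$, bool}; in N→G N, the suffix after N is empty (adds nothing new); in N→bool N read, N is followed by read with FIRST {read}. Thus FOLLOW(N) = {$, bool, do, int, read}.
FOLLOW(G): in N→G N, G is followed by N with FIRST {bool, int}. Thus FOLLOW(G) = {bool, int}.

{$, bool, do, int, read}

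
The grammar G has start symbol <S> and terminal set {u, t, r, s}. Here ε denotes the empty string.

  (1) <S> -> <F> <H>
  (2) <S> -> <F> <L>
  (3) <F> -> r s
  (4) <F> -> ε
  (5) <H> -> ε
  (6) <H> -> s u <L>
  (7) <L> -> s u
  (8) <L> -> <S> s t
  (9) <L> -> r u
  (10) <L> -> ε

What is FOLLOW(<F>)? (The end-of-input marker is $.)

FIRST(<F>): from <F>->r s we get {r}; from <F>->ε we get {ε}. So FIRST(<F>) = {ε, r}.
FIRST(<H>): from <H>->ε we get {ε}; from <H>->s u <L> we get {s}. So FIRST(<H>) = {ε, s}.
FIRST(<S>): from <S>-><F> <H> we get {ε, r, s}; from <S>-><F> <L> we get {ε, r, s}. So FIRST(<S>) = {ε, r, s}.
FIRST(<L>): from <L>->s u we get {s}; from <L>-><S> s t we get {r, s}; from <L>->r u we get {r}; from <L>->ε we get {ε}. So FIRST(<L>) = {ε, r, s}.
FOLLOW(<S>) includes $ since <S> is the start symbol.
FOLLOW(<S>): in <L>-><S> s t, <S> is followed by s t with FIRST {s}. Thus FOLLOW(<S>) = {$, s}.
FOLLOW(<F>): in <S>-><F> <H>, <F> is followed by <H> with FIRST {ε, s}; in <S>-><F> <H>, the suffix after <F> is nullable, so FOLLOW(<F>) ⊇ FOLLOW(<S>) = {$, s}; in <S>-><F> <L>, <F> is followed by <L> with FIRST {ε, r, s}; in <S>-><F> <L>, the suffix after <F> is nullable, so FOLLOW(<F>) ⊇ FOLLOW(<S>) = {$, s}. Thus FOLLOW(<F>) = {$, r, s}.
FOLLOW(<H>): in <S>-><F> <H>, the suffix after <H> is empty, so FOLLOW(<H>) ⊇ FOLLOW(<S>) = {$, s}. Thus FOLLOW(<H>) = {$, s}.
FOLLOW(<L>): in <S>-><F> <L>, the suffix after <L> is empty, so FOLLOW(<L>) ⊇ FOLLOW(<S>) = {$, s}; in <H>->s u <L>, the suffix after <L> is empty, so FOLLOW(<L>) ⊇ FOLLOW(<H>) = {$, s}. Thus FOLLOW(<L>) = {$, s}.

{$, r, s}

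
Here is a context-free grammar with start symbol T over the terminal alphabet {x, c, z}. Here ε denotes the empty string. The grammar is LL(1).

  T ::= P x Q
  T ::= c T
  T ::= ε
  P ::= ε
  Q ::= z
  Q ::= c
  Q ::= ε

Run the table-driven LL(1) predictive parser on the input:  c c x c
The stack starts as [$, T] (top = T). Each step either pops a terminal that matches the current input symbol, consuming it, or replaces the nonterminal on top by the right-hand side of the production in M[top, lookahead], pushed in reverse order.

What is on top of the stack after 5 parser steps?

step 1: stack=$ T  input=c c x c $  — expand T ::= c T
step 2: stack=$ T c  input=c c x c $  — match c
step 3: stack=$ T  input=c x c $  — expand T ::= c T
step 4: stack=$ T c  input=c x c $  — match c
step 5: stack=$ T  input=x c $  — expand T ::= P x Q
Stack after step 5: $ Q x P (top = P).

P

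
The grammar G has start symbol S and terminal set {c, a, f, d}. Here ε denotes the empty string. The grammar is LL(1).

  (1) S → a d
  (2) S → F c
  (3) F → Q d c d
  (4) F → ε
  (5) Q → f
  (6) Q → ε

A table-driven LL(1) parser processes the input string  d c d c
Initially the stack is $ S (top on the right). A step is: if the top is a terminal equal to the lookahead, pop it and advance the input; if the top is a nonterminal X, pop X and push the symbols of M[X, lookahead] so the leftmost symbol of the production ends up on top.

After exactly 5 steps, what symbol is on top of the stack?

     Stack        Input      Action
  1  $ S          d c d c $  expand S → F c
  2  $ c F        d c d c $  expand F → Q d c d
  3  $ c d c d Q  d c d c $  expand Q → ε
  4  $ c d c d    d c d c $  match d
  5  $ c d c      c d c $    match c
Stack after step 5: $ c d (top = d).

d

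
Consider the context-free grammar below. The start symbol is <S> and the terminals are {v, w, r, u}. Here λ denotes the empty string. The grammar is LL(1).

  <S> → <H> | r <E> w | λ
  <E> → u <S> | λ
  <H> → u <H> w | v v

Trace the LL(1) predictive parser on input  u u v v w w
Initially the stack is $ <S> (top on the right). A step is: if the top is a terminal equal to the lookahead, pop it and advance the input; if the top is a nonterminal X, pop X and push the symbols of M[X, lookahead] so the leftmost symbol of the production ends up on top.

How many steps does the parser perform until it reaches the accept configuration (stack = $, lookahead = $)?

10

step 1: stack=$ <S>  input=u u v v w w $  — expand <S> → <H>
step 2: stack=$ <H>  input=u u v v w w $  — expand <H> → u <H> w
step 3: stack=$ w <H> u  input=u u v v w w $  — match u
step 4: stack=$ w <H>  input=u v v w w $  — expand <H> → u <H> w
step 5: stack=$ w w <H> u  input=u v v w w $  — match u
step 6: stack=$ w w <H>  input=v v w w $  — expand <H> → v v
step 7: stack=$ w w v v  input=v v w w $  — match v
step 8: stack=$ w w v  input=v w w $  — match v
step 9: stack=$ w w  input=w w $  — match w
step 10: stack=$ w  input=w $  — match w
Accept reached after 10 steps.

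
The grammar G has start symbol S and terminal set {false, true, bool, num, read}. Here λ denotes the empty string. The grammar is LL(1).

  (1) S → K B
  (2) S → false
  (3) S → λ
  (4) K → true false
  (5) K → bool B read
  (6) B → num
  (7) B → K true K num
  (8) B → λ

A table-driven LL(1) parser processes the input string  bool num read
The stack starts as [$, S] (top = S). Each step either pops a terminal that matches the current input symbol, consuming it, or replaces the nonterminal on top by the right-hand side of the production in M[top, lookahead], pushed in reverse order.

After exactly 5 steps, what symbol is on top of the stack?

step 1: stack=$ S  input=bool num read $  — expand S → K B
step 2: stack=$ B K  input=bool num read $  — expand K → bool B read
step 3: stack=$ B read B bool  input=bool num read $  — match bool
step 4: stack=$ B read B  input=num read $  — expand B → num
step 5: stack=$ B read num  input=num read $  — match num
Stack after step 5: $ B read (top = read).

read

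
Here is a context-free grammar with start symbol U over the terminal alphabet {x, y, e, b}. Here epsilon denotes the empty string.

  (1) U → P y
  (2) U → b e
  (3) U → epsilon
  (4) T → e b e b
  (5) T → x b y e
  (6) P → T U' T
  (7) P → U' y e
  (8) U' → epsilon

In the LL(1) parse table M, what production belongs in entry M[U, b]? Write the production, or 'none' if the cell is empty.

U → b e

FIRST(T) = {e, x}
FIRST(U') = {epsilon}
FIRST(P) = {e, x, y}  (via T U' T, U' y e)
FIRST(U) = {epsilon, b, e, x, y}  (via P y)
FOLLOW(U) includes $ since U is the start symbol.
FOLLOW(U): U appears on no right-hand side. Thus FOLLOW(U) = {$}.
For U → P y: FIRST(P y) = {e, x, y}, so it goes in M[U, t] for t ∈ {e, x, y}.
For U → b e: FIRST(b e) = {b}, so it goes in M[U, t] for t ∈ {b}.
For U → epsilon: FIRST(epsilon) = {epsilon}, so it goes in M[U, t] for t ∈ {}; since epsilon ∈ FIRST, also for every t ∈ FOLLOW(U) = {$}.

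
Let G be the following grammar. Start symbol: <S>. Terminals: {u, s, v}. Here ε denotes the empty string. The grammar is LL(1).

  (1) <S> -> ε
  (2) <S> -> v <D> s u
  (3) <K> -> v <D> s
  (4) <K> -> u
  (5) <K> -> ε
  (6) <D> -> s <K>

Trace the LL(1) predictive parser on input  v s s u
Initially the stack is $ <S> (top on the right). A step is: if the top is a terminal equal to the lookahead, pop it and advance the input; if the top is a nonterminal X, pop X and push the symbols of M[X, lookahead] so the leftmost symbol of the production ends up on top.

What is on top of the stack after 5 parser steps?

s

     Stack        Input      Action
  1  $ <S>        v s s u $  expand <S> -> v <D> s u
  2  $ u s <D> v  v s s u $  match v
  3  $ u s <D>    s s u $    expand <D> -> s <K>
  4  $ u s <K> s  s s u $    match s
  5  $ u s <K>    s u $      expand <K> -> ε
Stack after step 5: $ u s (top = s).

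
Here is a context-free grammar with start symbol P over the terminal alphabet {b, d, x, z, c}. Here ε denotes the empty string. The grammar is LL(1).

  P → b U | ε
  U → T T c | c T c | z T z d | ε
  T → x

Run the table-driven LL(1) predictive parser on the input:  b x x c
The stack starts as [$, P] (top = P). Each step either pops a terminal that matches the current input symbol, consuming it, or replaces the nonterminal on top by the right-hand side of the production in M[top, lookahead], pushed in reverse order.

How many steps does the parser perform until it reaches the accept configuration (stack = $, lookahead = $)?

     Stack    Input      Action
  1  $ P      b x x c $  expand P → b U
  2  $ U b    b x x c $  match b
  3  $ U      x x c $    expand U → T T c
  4  $ c T T  x x c $    expand T → x
  5  $ c T x  x x c $    match x
  6  $ c T    x c $      expand T → x
  7  $ c x    x c $      match x
  8  $ c      c $        match c
Accept reached after 8 steps.

8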